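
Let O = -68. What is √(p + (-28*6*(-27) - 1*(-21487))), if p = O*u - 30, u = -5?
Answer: √26333 ≈ 162.27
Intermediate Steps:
p = 310 (p = -68*(-5) - 30 = 340 - 30 = 310)
√(p + (-28*6*(-27) - 1*(-21487))) = √(310 + (-28*6*(-27) - 1*(-21487))) = √(310 + (-168*(-27) + 21487)) = √(310 + (4536 + 21487)) = √(310 + 26023) = √26333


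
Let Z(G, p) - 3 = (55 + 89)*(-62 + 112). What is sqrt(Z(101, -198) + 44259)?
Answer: 3*sqrt(5718) ≈ 226.85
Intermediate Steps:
Z(G, p) = 7203 (Z(G, p) = 3 + (55 + 89)*(-62 + 112) = 3 + 144*50 = 3 + 7200 = 7203)
sqrt(Z(101, -198) + 44259) = sqrt(7203 + 44259) = sqrt(51462) = 3*sqrt(5718)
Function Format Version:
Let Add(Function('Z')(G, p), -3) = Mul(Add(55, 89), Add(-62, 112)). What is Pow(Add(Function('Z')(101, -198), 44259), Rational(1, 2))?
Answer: Mul(3, Pow(5718, Rational(1, 2))) ≈ 226.85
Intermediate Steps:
Function('Z')(G, p) = 7203 (Function('Z')(G, p) = Add(3, Mul(Add(55, 89), Add(-62, 112))) = Add(3, Mul(144, 50)) = Add(3, 7200) = 7203)
Pow(Add(Function('Z')(101, -198), 44259), Rational(1, 2)) = Pow(Add(7203, 44259), Rational(1, 2)) = Pow(51462, Rational(1, 2)) = Mul(3, Pow(5718, Rational(1, 2)))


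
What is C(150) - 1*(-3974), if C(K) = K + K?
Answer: 4274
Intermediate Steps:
C(K) = 2*K
C(150) - 1*(-3974) = 2*150 - 1*(-3974) = 300 + 3974 = 4274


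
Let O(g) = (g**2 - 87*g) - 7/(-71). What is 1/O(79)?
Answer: -71/44865 ≈ -0.0015825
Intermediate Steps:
O(g) = 7/71 + g**2 - 87*g (O(g) = (g**2 - 87*g) - 7*(-1/71) = (g**2 - 87*g) + 7/71 = 7/71 + g**2 - 87*g)
1/O(79) = 1/(7/71 + 79**2 - 87*79) = 1/(7/71 + 6241 - 6873) = 1/(-44865/71) = -71/44865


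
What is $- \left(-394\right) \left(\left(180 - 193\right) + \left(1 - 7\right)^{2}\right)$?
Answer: $9062$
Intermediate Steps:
$- \left(-394\right) \left(\left(180 - 193\right) + \left(1 - 7\right)^{2}\right) = - \left(-394\right) \left(-13 + \left(-6\right)^{2}\right) = - \left(-394\right) \left(-13 + 36\right) = - \left(-394\right) 23 = \left(-1\right) \left(-9062\right) = 9062$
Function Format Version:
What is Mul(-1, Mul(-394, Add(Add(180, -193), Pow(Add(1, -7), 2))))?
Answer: 9062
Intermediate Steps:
Mul(-1, Mul(-394, Add(Add(180, -193), Pow(Add(1, -7), 2)))) = Mul(-1, Mul(-394, Add(-13, Pow(-6, 2)))) = Mul(-1, Mul(-394, Add(-13, 36))) = Mul(-1, Mul(-394, 23)) = Mul(-1, -9062) = 9062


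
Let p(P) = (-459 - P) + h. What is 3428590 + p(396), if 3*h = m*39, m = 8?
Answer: 3427839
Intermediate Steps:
h = 104 (h = (8*39)/3 = (⅓)*312 = 104)
p(P) = -355 - P (p(P) = (-459 - P) + 104 = -355 - P)
3428590 + p(396) = 3428590 + (-355 - 1*396) = 3428590 + (-355 - 396) = 3428590 - 751 = 3427839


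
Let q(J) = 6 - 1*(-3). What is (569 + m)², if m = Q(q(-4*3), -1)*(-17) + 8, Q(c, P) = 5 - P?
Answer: 225625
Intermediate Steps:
q(J) = 9 (q(J) = 6 + 3 = 9)
m = -94 (m = (5 - 1*(-1))*(-17) + 8 = (5 + 1)*(-17) + 8 = 6*(-17) + 8 = -102 + 8 = -94)
(569 + m)² = (569 - 94)² = 475² = 225625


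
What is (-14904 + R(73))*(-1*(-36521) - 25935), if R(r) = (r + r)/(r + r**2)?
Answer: -5837617942/37 ≈ -1.5777e+8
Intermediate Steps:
R(r) = 2*r/(r + r**2) (R(r) = (2*r)/(r + r**2) = 2*r/(r + r**2))
(-14904 + R(73))*(-1*(-36521) - 25935) = (-14904 + 2/(1 + 73))*(-1*(-36521) - 25935) = (-14904 + 2/74)*(36521 - 25935) = (-14904 + 2*(1/74))*10586 = (-14904 + 1/37)*10586 = -551447/37*10586 = -5837617942/37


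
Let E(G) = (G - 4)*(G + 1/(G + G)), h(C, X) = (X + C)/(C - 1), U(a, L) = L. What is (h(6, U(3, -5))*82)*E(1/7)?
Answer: -56457/245 ≈ -230.44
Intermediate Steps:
h(C, X) = (C + X)/(-1 + C)
E(G) = (-4 + G)*(G + 1/(2*G))
(h(6, U(3, -5))*82)*E(1/7) = (((6 - 5)/(-1 + 6))*82)*(1/2 + (1/7)**2 - 4/7 - 2/(1/7)) = ((1/5)*82)*(1/2 + (1*(1/7))**2 - 4/7 - 2/(1*(1/7))) = (((1/5)*1)*82)*(1/2 + (1/7)**2 - 4*1/7 - 2/1/7) = ((1/5)*82)*(1/2 + 1/49 - 4/7 - 2*7) = 82*(1/2 + 1/49 - 4/7 - 14)/5 = (82/5)*(-1377/98) = -56457/245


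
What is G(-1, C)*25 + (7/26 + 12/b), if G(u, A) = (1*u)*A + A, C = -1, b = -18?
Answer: -31/78 ≈ -0.39744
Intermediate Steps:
G(u, A) = A + A*u (G(u, A) = u*A + A = A*u + A = A + A*u)
G(-1, C)*25 + (7/26 + 12/b) = -(1 - 1)*25 + (7/26 + 12/(-18)) = -1*0*25 + (7*(1/26) + 12*(-1/18)) = 0*25 + (7/26 - 2/3) = 0 - 31/78 = -31/78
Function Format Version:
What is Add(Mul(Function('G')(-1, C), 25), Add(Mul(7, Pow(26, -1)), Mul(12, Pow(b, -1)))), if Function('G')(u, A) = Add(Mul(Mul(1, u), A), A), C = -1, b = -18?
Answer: Rational(-31, 78) ≈ -0.39744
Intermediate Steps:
Function('G')(u, A) = Add(A, Mul(A, u)) (Function('G')(u, A) = Add(Mul(u, A), A) = Add(Mul(A, u), A) = Add(A, Mul(A, u)))
Add(Mul(Function('G')(-1, C), 25), Add(Mul(7, Pow(26, -1)), Mul(12, Pow(b, -1)))) = Add(Mul(Mul(-1, Add(1, -1)), 25), Add(Mul(7, Pow(26, -1)), Mul(12, Pow(-18, -1)))) = Add(Mul(Mul(-1, 0), 25), Add(Mul(7, Rational(1, 26)), Mul(12, Rational(-1, 18)))) = Add(Mul(0, 25), Add(Rational(7, 26), Rational(-2, 3))) = Add(0, Rational(-31, 78)) = Rational(-31, 78)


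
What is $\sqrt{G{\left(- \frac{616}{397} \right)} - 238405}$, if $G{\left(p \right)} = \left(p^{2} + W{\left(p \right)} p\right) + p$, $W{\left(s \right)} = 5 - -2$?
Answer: $\frac{i \sqrt{37576350605}}{397} \approx 488.28 i$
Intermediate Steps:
$W{\left(s \right)} = 7$ ($W{\left(s \right)} = 5 + 2 = 7$)
$G{\left(p \right)} = p^{2} + 8 p$ ($G{\left(p \right)} = \left(p^{2} + 7 p\right) + p = p^{2} + 8 p$)
$\sqrt{G{\left(- \frac{616}{397} \right)} - 238405} = \sqrt{- \frac{616}{397} \left(8 - \frac{616}{397}\right) - 238405} = \sqrt{\left(-616\right) \frac{1}{397} \left(8 - \frac{616}{397}\right) - 238405} = \sqrt{- \frac{616 \left(8 - \frac{616}{397}\right)}{397} - 238405} = \sqrt{\left(- \frac{616}{397}\right) \frac{2560}{397} - 238405} = \sqrt{- \frac{1576960}{157609} - 238405} = \sqrt{- \frac{37576350605}{157609}} = \frac{i \sqrt{37576350605}}{397}$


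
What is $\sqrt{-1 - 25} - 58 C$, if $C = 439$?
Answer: $-25462 + i \sqrt{26} \approx -25462.0 + 5.099 i$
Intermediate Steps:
$\sqrt{-1 - 25} - 58 C = \sqrt{-1 - 25} - 25462 = \sqrt{-26} - 25462 = i \sqrt{26} - 25462 = -25462 + i \sqrt{26}$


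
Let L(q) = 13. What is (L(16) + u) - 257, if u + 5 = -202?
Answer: -451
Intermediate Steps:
u = -207 (u = -5 - 202 = -207)
(L(16) + u) - 257 = (13 - 207) - 257 = -194 - 257 = -451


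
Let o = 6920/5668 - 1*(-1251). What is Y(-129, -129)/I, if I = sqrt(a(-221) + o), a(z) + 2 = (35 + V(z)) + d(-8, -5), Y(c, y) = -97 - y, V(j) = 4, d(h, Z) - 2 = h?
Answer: 16*sqrt(71571253)/151527 ≈ 0.89330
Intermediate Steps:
d(h, Z) = 2 + h
o = 1774397/1417 (o = 6920*(1/5668) + 1251 = 1730/1417 + 1251 = 1774397/1417 ≈ 1252.2)
a(z) = 31 (a(z) = -2 + ((35 + 4) + (2 - 8)) = -2 + (39 - 6) = -2 + 33 = 31)
I = 6*sqrt(71571253)/1417 (I = sqrt(31 + 1774397/1417) = sqrt(1818324/1417) = 6*sqrt(71571253)/1417 ≈ 35.822)
Y(-129, -129)/I = (-97 - 1*(-129))/((6*sqrt(71571253)/1417)) = (-97 + 129)*(sqrt(71571253)/303054) = 32*(sqrt(71571253)/303054) = 16*sqrt(71571253)/151527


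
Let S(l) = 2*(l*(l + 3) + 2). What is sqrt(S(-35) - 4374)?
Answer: I*sqrt(2130) ≈ 46.152*I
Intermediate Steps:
S(l) = 4 + 2*l*(3 + l) (S(l) = 2*(l*(3 + l) + 2) = 2*(2 + l*(3 + l)) = 4 + 2*l*(3 + l))
sqrt(S(-35) - 4374) = sqrt((4 + 2*(-35)**2 + 6*(-35)) - 4374) = sqrt((4 + 2*1225 - 210) - 4374) = sqrt((4 + 2450 - 210) - 4374) = sqrt(2244 - 4374) = sqrt(-2130) = I*sqrt(2130)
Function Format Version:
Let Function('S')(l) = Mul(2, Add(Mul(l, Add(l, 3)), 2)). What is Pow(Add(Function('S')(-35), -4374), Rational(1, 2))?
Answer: Mul(I, Pow(2130, Rational(1, 2))) ≈ Mul(46.152, I)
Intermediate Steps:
Function('S')(l) = Add(4, Mul(2, l, Add(3, l))) (Function('S')(l) = Mul(2, Add(Mul(l, Add(3, l)), 2)) = Mul(2, Add(2, Mul(l, Add(3, l)))) = Add(4, Mul(2, l, Add(3, l))))
Pow(Add(Function('S')(-35), -4374), Rational(1, 2)) = Pow(Add(Add(4, Mul(2, Pow(-35, 2)), Mul(6, -35)), -4374), Rational(1, 2)) = Pow(Add(Add(4, Mul(2, 1225), -210), -4374), Rational(1, 2)) = Pow(Add(Add(4, 2450, -210), -4374), Rational(1, 2)) = Pow(Add(2244, -4374), Rational(1, 2)) = Pow(-2130, Rational(1, 2)) = Mul(I, Pow(2130, Rational(1, 2)))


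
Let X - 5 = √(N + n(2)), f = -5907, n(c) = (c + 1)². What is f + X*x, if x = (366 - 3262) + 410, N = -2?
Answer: -18337 - 2486*√7 ≈ -24914.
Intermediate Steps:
n(c) = (1 + c)²
X = 5 + √7 (X = 5 + √(-2 + (1 + 2)²) = 5 + √(-2 + 3²) = 5 + √(-2 + 9) = 5 + √7 ≈ 7.6458)
x = -2486 (x = -2896 + 410 = -2486)
f + X*x = -5907 + (5 + √7)*(-2486) = -5907 + (-12430 - 2486*√7) = -18337 - 2486*√7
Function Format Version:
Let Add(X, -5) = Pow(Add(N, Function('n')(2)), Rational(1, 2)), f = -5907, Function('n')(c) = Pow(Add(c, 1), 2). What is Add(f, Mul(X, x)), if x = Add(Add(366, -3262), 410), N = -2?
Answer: Add(-18337, Mul(-2486, Pow(7, Rational(1, 2)))) ≈ -24914.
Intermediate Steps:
Function('n')(c) = Pow(Add(1, c), 2)
X = Add(5, Pow(7, Rational(1, 2))) (X = Add(5, Pow(Add(-2, Pow(Add(1, 2), 2)), Rational(1, 2))) = Add(5, Pow(Add(-2, Pow(3, 2)), Rational(1, 2))) = Add(5, Pow(Add(-2, 9), Rational(1, 2))) = Add(5, Pow(7, Rational(1, 2))) ≈ 7.6458)
x = -2486 (x = Add(-2896, 410) = -2486)
Add(f, Mul(X, x)) = Add(-5907, Mul(Add(5, Pow(7, Rational(1, 2))), -2486)) = Add(-5907, Add(-12430, Mul(-2486, Pow(7, Rational(1, 2))))) = Add(-18337, Mul(-2486, Pow(7, Rational(1, 2))))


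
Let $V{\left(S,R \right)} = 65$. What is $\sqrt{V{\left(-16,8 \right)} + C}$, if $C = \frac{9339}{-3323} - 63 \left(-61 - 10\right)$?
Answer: $\frac{\sqrt{50079055505}}{3323} \approx 67.344$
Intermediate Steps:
$C = \frac{14854440}{3323}$ ($C = 9339 \left(- \frac{1}{3323}\right) - 63 \left(-71\right) = - \frac{9339}{3323} - -4473 = - \frac{9339}{3323} + 4473 = \frac{14854440}{3323} \approx 4470.2$)
$\sqrt{V{\left(-16,8 \right)} + C} = \sqrt{65 + \frac{14854440}{3323}} = \sqrt{\frac{15070435}{3323}} = \frac{\sqrt{50079055505}}{3323}$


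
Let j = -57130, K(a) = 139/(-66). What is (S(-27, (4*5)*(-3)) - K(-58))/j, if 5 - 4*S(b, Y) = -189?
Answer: -167/188529 ≈ -0.00088581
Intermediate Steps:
K(a) = -139/66 (K(a) = 139*(-1/66) = -139/66)
S(b, Y) = 97/2 (S(b, Y) = 5/4 - ¼*(-189) = 5/4 + 189/4 = 97/2)
(S(-27, (4*5)*(-3)) - K(-58))/j = (97/2 - 1*(-139/66))/(-57130) = (97/2 + 139/66)*(-1/57130) = (1670/33)*(-1/57130) = -167/188529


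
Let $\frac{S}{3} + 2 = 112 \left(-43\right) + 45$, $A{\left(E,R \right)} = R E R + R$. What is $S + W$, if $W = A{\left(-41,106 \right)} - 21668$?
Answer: $-496557$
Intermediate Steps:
$A{\left(E,R \right)} = R + E R^{2}$ ($A{\left(E,R \right)} = E R R + R = E R^{2} + R = R + E R^{2}$)
$S = -14319$ ($S = -6 + 3 \left(112 \left(-43\right) + 45\right) = -6 + 3 \left(-4816 + 45\right) = -6 + 3 \left(-4771\right) = -6 - 14313 = -14319$)
$W = -482238$ ($W = 106 \left(1 - 4346\right) - 21668 = 106 \left(-4345\right) - 21668 = -460570 - 21668 = -482238$)
$S + W = -14319 - 482238 = -496557$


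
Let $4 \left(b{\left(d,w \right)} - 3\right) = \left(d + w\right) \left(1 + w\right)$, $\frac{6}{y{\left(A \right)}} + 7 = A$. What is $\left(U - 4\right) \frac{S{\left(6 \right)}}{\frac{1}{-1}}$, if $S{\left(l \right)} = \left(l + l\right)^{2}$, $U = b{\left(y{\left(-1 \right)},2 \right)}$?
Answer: $9$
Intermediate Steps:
$y{\left(A \right)} = \frac{6}{-7 + A}$
$b{\left(d,w \right)} = 3 + \frac{\left(1 + w\right) \left(d + w\right)}{4}$ ($b{\left(d,w \right)} = 3 + \frac{\left(d + w\right) \left(1 + w\right)}{4} = 3 + \frac{\left(1 + w\right) \left(d + w\right)}{4}$)
$U = \frac{63}{16}$ ($U = 3 + \frac{6 \frac{1}{-7 - 1}}{4} + \frac{1}{4} \cdot 2 + \frac{2^{2}}{4} + \frac{1}{4} \frac{6}{-7 - 1} \cdot 2 = 3 + \frac{6 \frac{1}{-8}}{4} + \frac{1}{2} + \frac{1}{4} \cdot 4 + \frac{1}{4} \frac{6}{-8} \cdot 2 = 3 + \frac{6 \left(- \frac{1}{8}\right)}{4} + \frac{1}{2} + 1 + \frac{1}{4} \cdot 6 \left(- \frac{1}{8}\right) 2 = 3 + \frac{1}{4} \left(- \frac{3}{4}\right) + \frac{1}{2} + 1 + \frac{1}{4} \left(- \frac{3}{4}\right) 2 = 3 - \frac{3}{16} + \frac{1}{2} + 1 - \frac{3}{8} = \frac{63}{16} \approx 3.9375$)
$S{\left(l \right)} = 4 l^{2}$ ($S{\left(l \right)} = \left(2 l\right)^{2} = 4 l^{2}$)
$\left(U - 4\right) \frac{S{\left(6 \right)}}{\frac{1}{-1}} = \left(\frac{63}{16} - 4\right) \frac{4 \cdot 6^{2}}{\frac{1}{-1}} = - \frac{4 \cdot 36 \frac{1}{-1}}{16} = - \frac{144 \left(-1\right)}{16} = \left(- \frac{1}{16}\right) \left(-144\right) = 9$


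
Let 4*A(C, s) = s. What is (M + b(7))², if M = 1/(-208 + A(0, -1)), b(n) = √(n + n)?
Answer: 9714462/693889 - 8*√14/833 ≈ 13.964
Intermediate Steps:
A(C, s) = s/4
b(n) = √2*√n (b(n) = √(2*n) = √2*√n)
M = -4/833 (M = 1/(-208 + (¼)*(-1)) = 1/(-208 - ¼) = 1/(-833/4) = -4/833 ≈ -0.0048019)
(M + b(7))² = (-4/833 + √2*√7)² = (-4/833 + √14)²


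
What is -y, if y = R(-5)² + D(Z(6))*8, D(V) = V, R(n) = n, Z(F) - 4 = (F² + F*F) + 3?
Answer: -657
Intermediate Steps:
Z(F) = 7 + 2*F² (Z(F) = 4 + ((F² + F*F) + 3) = 4 + ((F² + F²) + 3) = 4 + (2*F² + 3) = 4 + (3 + 2*F²) = 7 + 2*F²)
y = 657 (y = (-5)² + (7 + 2*6²)*8 = 25 + (7 + 2*36)*8 = 25 + (7 + 72)*8 = 25 + 79*8 = 25 + 632 = 657)
-y = -1*657 = -657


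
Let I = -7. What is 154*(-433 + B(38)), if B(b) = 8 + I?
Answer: -66528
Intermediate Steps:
B(b) = 1 (B(b) = 8 - 7 = 1)
154*(-433 + B(38)) = 154*(-433 + 1) = 154*(-432) = -66528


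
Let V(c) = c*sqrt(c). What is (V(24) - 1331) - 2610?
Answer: -3941 + 48*sqrt(6) ≈ -3823.4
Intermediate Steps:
V(c) = c**(3/2)
(V(24) - 1331) - 2610 = (24**(3/2) - 1331) - 2610 = (48*sqrt(6) - 1331) - 2610 = (-1331 + 48*sqrt(6)) - 2610 = -3941 + 48*sqrt(6)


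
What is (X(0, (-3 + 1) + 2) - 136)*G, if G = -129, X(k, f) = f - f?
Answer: 17544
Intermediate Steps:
X(k, f) = 0
(X(0, (-3 + 1) + 2) - 136)*G = (0 - 136)*(-129) = -136*(-129) = 17544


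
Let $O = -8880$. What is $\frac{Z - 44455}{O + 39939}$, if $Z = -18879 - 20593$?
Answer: $- \frac{83927}{31059} \approx -2.7022$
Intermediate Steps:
$Z = -39472$ ($Z = -18879 - 20593 = -39472$)
$\frac{Z - 44455}{O + 39939} = \frac{-39472 - 44455}{-8880 + 39939} = - \frac{83927}{31059}$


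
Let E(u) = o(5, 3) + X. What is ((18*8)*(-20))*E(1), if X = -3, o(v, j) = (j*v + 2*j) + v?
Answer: -66240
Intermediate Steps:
o(v, j) = v + 2*j + j*v (o(v, j) = (2*j + j*v) + v = v + 2*j + j*v)
E(u) = 23 (E(u) = (5 + 2*3 + 3*5) - 3 = (5 + 6 + 15) - 3 = 26 - 3 = 23)
((18*8)*(-20))*E(1) = ((18*8)*(-20))*23 = (144*(-20))*23 = -2880*23 = -66240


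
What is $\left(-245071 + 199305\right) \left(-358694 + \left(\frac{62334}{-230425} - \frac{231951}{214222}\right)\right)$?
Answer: $\frac{405165424519245088909}{24681052175} \approx 1.6416 \cdot 10^{10}$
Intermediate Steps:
$\left(-245071 + 199305\right) \left(-358694 + \left(\frac{62334}{-230425} - \frac{231951}{214222}\right)\right) = - 45766 \left(-358694 + \left(62334 \left(- \frac{1}{230425}\right) - \frac{231951}{214222}\right)\right) = - 45766 \left(-358694 - \frac{66800623323}{49362104350}\right) = \left(-45766\right) \left(- \frac{17705957458342223}{49362104350}\right) = \frac{405165424519245088909}{24681052175}$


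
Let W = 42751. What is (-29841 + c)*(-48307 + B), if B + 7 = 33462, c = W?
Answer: -191739320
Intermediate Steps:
c = 42751
B = 33455 (B = -7 + 33462 = 33455)
(-29841 + c)*(-48307 + B) = (-29841 + 42751)*(-48307 + 33455) = 12910*(-14852) = -191739320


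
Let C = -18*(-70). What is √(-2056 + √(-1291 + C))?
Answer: √(-2056 + I*√31) ≈ 0.0614 + 45.343*I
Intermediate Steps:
C = 1260
√(-2056 + √(-1291 + C)) = √(-2056 + √(-1291 + 1260)) = √(-2056 + √(-31)) = √(-2056 + I*√31)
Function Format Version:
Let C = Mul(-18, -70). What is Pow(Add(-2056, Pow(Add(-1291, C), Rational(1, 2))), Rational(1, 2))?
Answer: Pow(Add(-2056, Mul(I, Pow(31, Rational(1, 2)))), Rational(1, 2)) ≈ Add(0.0614, Mul(45.343, I))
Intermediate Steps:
C = 1260
Pow(Add(-2056, Pow(Add(-1291, C), Rational(1, 2))), Rational(1, 2)) = Pow(Add(-2056, Pow(Add(-1291, 1260), Rational(1, 2))), Rational(1, 2)) = Pow(Add(-2056, Pow(-31, Rational(1, 2))), Rational(1, 2)) = Pow(Add(-2056, Mul(I, Pow(31, Rational(1, 2)))), Rational(1, 2))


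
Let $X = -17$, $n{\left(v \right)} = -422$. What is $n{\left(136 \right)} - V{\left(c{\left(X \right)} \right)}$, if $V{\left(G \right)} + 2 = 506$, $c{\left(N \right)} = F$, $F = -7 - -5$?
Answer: $-926$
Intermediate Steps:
$F = -2$ ($F = -7 + 5 = -2$)
$c{\left(N \right)} = -2$
$V{\left(G \right)} = 504$ ($V{\left(G \right)} = -2 + 506 = 504$)
$n{\left(136 \right)} - V{\left(c{\left(X \right)} \right)} = -422 - 504 = -926$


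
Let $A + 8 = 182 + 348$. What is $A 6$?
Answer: $3132$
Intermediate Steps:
$A = 522$ ($A = -8 + \left(182 + 348\right) = -8 + 530 = 522$)
$A 6 = 522 \cdot 6 = 3132$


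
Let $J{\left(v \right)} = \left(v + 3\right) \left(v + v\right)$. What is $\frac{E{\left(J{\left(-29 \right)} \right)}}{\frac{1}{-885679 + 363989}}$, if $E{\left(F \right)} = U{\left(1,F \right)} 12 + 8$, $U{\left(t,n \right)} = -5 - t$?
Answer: $33388160$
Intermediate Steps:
$J{\left(v \right)} = 2 v \left(3 + v\right)$ ($J{\left(v \right)} = \left(3 + v\right) 2 v = 2 v \left(3 + v\right)$)
$E{\left(F \right)} = -64$ ($E{\left(F \right)} = \left(-5 - 1\right) 12 + 8 = \left(-6\right) 12 + 8 = -72 + 8 = -64$)
$\frac{E{\left(J{\left(-29 \right)} \right)}}{\frac{1}{-885679 + 363989}} = - \frac{64}{\frac{1}{-885679 + 363989}} = - \frac{64}{\frac{1}{-521690}} = - \frac{64}{- \frac{1}{521690}} = \left(-64\right) \left(-521690\right) = 33388160$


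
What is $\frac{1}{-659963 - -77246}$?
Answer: $- \frac{1}{582717} \approx -1.7161 \cdot 10^{-6}$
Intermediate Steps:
$\frac{1}{-659963 - -77246} = \frac{1}{-659963 + 77246} = \frac{1}{-582717} = - \frac{1}{582717}$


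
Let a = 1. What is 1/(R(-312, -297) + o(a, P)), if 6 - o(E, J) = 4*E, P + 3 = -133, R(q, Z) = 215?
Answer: 1/217 ≈ 0.0046083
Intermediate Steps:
P = -136 (P = -3 - 133 = -136)
o(E, J) = 6 - 4*E
1/(R(-312, -297) + o(a, P)) = 1/(215 + (6 - 4*1)) = 1/(215 + (6 - 4)) = 1/(215 + 2) = 1/217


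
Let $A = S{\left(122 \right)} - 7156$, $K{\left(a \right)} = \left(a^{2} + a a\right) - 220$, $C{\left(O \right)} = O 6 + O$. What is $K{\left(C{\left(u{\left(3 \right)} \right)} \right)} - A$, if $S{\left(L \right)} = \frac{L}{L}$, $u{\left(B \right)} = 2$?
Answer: $7327$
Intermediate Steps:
$S{\left(L \right)} = 1$
$C{\left(O \right)} = 7 O$ ($C{\left(O \right)} = 6 O + O = 7 O$)
$K{\left(a \right)} = -220 + 2 a^{2}$ ($K{\left(a \right)} = \left(a^{2} + a^{2}\right) - 220 = 2 a^{2} - 220 = -220 + 2 a^{2}$)
$A = -7155$ ($A = 1 - 7156 = -7155$)
$K{\left(C{\left(u{\left(3 \right)} \right)} \right)} - A = \left(-220 + 2 \left(7 \cdot 2\right)^{2}\right) - -7155 = \left(-220 + 2 \cdot 14^{2}\right) + 7155 = \left(-220 + 2 \cdot 196\right) + 7155 = \left(-220 + 392\right) + 7155 = 172 + 7155 = 7327$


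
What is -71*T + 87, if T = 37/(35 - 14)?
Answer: -800/21 ≈ -38.095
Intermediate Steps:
T = 37/21 ≈ 1.7619
-71*T + 87 = -71*37/21 + 87 = -2627/21 + 87 = -800/21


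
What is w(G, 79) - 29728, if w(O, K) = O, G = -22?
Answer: -29750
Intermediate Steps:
w(G, 79) - 29728 = -22 - 29728 = -29750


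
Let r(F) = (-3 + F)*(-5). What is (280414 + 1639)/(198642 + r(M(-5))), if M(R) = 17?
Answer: 282053/198572 ≈ 1.4204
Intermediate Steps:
r(F) = 15 - 5*F
(280414 + 1639)/(198642 + r(M(-5))) = (280414 + 1639)/(198642 + (15 - 5*17)) = 282053/(198642 + (15 - 85)) = 282053/(198642 - 70) = 282053/198572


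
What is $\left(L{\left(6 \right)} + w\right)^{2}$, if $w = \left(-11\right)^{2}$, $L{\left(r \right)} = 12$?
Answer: $17689$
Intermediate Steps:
$w = 121$
$\left(L{\left(6 \right)} + w\right)^{2} = \left(12 + 121\right)^{2} = 133^{2} = 17689$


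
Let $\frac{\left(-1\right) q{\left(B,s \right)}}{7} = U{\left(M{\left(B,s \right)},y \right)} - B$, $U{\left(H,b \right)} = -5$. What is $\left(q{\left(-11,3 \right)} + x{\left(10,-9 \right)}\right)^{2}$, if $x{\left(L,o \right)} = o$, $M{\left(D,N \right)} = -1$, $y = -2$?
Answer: $2601$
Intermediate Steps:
$q{\left(B,s \right)} = 35 + 7 B$ ($q{\left(B,s \right)} = - 7 \left(-5 - B\right) = 35 + 7 B$)
$\left(q{\left(-11,3 \right)} + x{\left(10,-9 \right)}\right)^{2} = \left(\left(35 + 7 \left(-11\right)\right) - 9\right)^{2} = \left(\left(35 - 77\right) - 9\right)^{2} = \left(-42 - 9\right)^{2} = \left(-51\right)^{2} = 2601$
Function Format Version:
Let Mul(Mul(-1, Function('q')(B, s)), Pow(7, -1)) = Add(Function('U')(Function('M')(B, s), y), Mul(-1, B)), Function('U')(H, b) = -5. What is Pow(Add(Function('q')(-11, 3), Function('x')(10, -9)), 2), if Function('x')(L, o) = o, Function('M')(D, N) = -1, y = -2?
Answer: 2601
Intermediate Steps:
Function('q')(B, s) = Add(35, Mul(7, B)) (Function('q')(B, s) = Mul(-7, Add(-5, Mul(-1, B))) = Add(35, Mul(7, B)))
Pow(Add(Function('q')(-11, 3), Function('x')(10, -9)), 2) = Pow(Add(Add(35, Mul(7, -11)), -9), 2) = Pow(Add(Add(35, -77), -9), 2) = Pow(Add(-42, -9), 2) = Pow(-51, 2) = 2601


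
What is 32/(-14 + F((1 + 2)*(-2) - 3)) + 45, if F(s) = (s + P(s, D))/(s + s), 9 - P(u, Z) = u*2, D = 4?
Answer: 643/15 ≈ 42.867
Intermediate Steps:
P(u, Z) = 9 - 2*u (P(u, Z) = 9 - u*2 = 9 - 2*u)
F(s) = (9 - s)/(2*s) (F(s) = (s + (9 - 2*s))/(s + s) = (9 - s)/((2*s)) = (9 - s)*(1/(2*s)) = (9 - s)/(2*s))
32/(-14 + F((1 + 2)*(-2) - 3)) + 45 = 32/(-14 + (9 - ((1 + 2)*(-2) - 3))/(2*((1 + 2)*(-2) - 3))) + 45 = 32/(-14 + (9 - (3*(-2) - 3))/(2*(3*(-2) - 3))) + 45 = 32/(-14 + (9 - (-6 - 3))/(2*(-6 - 3))) + 45 = 32/(-14 + (½)*(9 - 1*(-9))/(-9)) + 45 = 32/(-14 + (½)*(-⅑)*(9 + 9)) + 45 = 32/(-14 + (½)*(-⅑)*18) + 45 = 32/(-14 - 1) + 45 = 32/(-15) + 45 = 32*(-1/15) + 45 = -32/15 + 45 = 643/15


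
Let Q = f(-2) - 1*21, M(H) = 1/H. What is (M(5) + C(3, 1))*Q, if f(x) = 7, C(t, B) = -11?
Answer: 756/5 ≈ 151.20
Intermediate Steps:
Q = -14 (Q = 7 - 1*21 = 7 - 21 = -14)
(M(5) + C(3, 1))*Q = (1/5 - 11)*(-14) = (⅕ - 11)*(-14) = -54/5*(-14) = 756/5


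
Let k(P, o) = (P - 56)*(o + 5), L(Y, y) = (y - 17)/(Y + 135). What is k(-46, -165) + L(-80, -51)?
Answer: 897532/55 ≈ 16319.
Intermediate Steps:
L(Y, y) = (-17 + y)/(135 + Y)
k(P, o) = (-56 + P)*(5 + o)
k(-46, -165) + L(-80, -51) = (-280 - 56*(-165) + 5*(-46) - 46*(-165)) + (-17 - 51)/(135 - 80) = (-280 + 9240 - 230 + 7590) - 68/55 = 16320 + (1/55)*(-68) = 16320 - 68/55 = 897532/55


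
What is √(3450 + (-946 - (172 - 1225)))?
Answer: √3557 ≈ 59.641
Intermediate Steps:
√(3450 + (-946 - (172 - 1225))) = √(3450 + (-946 - 1*(-1053))) = √(3450 + (-946 + 1053)) = √(3450 + 107) = √3557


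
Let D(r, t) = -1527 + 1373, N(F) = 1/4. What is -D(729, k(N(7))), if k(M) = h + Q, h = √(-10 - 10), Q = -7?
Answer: 154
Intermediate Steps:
h = 2*I*√5 (h = √(-20) = 2*I*√5 ≈ 4.4721*I)
N(F) = ¼
k(M) = -7 + 2*I*√5 (k(M) = 2*I*√5 - 7 = -7 + 2*I*√5)
D(r, t) = -154
-D(729, k(N(7))) = -1*(-154) = 154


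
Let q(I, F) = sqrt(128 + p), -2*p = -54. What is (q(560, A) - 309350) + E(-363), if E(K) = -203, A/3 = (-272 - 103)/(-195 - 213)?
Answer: -309553 + sqrt(155) ≈ -3.0954e+5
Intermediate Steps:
A = 375/136 (A = 3*((-272 - 103)/(-195 - 213)) = 3*(-375/(-408)) = 3*(-375*(-1/408)) = 3*(125/136) = 375/136 ≈ 2.7574)
p = 27 (p = -1/2*(-54) = 27)
q(I, F) = sqrt(155) (q(I, F) = sqrt(128 + 27) = sqrt(155))
(q(560, A) - 309350) + E(-363) = (sqrt(155) - 309350) - 203 = (-309350 + sqrt(155)) - 203 = -309553 + sqrt(155)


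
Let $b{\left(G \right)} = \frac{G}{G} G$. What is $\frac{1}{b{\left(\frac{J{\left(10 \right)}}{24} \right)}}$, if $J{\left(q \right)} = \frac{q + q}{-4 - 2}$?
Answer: $- \frac{36}{5} \approx -7.2$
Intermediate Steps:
$J{\left(q \right)} = - \frac{q}{3}$ ($J{\left(q \right)} = \frac{2 q}{-6} = 2 q \left(- \frac{1}{6}\right) = - \frac{q}{3}$)
$b{\left(G \right)} = G$ ($b{\left(G \right)} = 1 G = G$)
$\frac{1}{b{\left(\frac{J{\left(10 \right)}}{24} \right)}} = \frac{1}{\left(- \frac{1}{3}\right) 10 \cdot \frac{1}{24}} = \frac{1}{\left(- \frac{10}{3}\right) \frac{1}{24}} = \frac{1}{- \frac{5}{36}} = - \frac{36}{5}$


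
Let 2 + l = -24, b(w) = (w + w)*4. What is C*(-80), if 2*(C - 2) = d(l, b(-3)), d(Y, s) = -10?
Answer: 240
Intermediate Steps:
b(w) = 8*w (b(w) = (2*w)*4 = 8*w)
l = -26 (l = -2 - 24 = -26)
C = -3 (C = 2 + (1/2)*(-10) = 2 - 5 = -3)
C*(-80) = -3*(-80) = 240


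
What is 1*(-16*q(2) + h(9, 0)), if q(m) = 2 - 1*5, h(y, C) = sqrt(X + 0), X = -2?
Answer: 48 + I*sqrt(2) ≈ 48.0 + 1.4142*I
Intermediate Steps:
h(y, C) = I*sqrt(2) (h(y, C) = sqrt(-2 + 0) = sqrt(-2) = I*sqrt(2))
q(m) = -3 (q(m) = 2 - 5 = -3)
1*(-16*q(2) + h(9, 0)) = 1*(-16*(-3) + I*sqrt(2)) = 1*(48 + I*sqrt(2)) = 48 + I*sqrt(2)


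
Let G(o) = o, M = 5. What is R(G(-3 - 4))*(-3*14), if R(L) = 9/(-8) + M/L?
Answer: 309/4 ≈ 77.250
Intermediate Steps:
R(L) = -9/8 + 5/L (R(L) = 9/(-8) + 5/L = 9*(-⅛) + 5/L = -9/8 + 5/L)
R(G(-3 - 4))*(-3*14) = (-9/8 + 5/(-3 - 4))*(-3*14) = (-9/8 + 5/(-7))*(-42) = (-9/8 + 5*(-⅐))*(-42) = (-9/8 - 5/7)*(-42) = -103/56*(-42) = 309/4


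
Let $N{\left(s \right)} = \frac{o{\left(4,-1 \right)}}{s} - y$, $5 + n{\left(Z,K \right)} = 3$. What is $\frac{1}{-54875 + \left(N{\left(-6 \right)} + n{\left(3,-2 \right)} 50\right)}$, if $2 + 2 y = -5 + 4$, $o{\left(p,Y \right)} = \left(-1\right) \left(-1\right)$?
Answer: $- \frac{3}{164921} \approx -1.8191 \cdot 10^{-5}$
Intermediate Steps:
$o{\left(p,Y \right)} = 1$
$y = - \frac{3}{2}$ ($y = -1 + \frac{-5 + 4}{2} = -1 + \frac{1}{2} \left(-1\right) = -1 - \frac{1}{2} = - \frac{3}{2} \approx -1.5$)
$n{\left(Z,K \right)} = -2$ ($n{\left(Z,K \right)} = -5 + 3 = -2$)
$N{\left(s \right)} = \frac{3}{2} + \frac{1}{s}$ ($N{\left(s \right)} = 1 \frac{1}{s} - - \frac{3}{2} = \frac{1}{s} + \frac{3}{2} = \frac{3}{2} + \frac{1}{s}$)
$\frac{1}{-54875 + \left(N{\left(-6 \right)} + n{\left(3,-2 \right)} 50\right)} = \frac{1}{-54875 + \left(\left(\frac{3}{2} + \frac{1}{-6}\right) - 100\right)} = \frac{1}{-54875 + \left(\left(\frac{3}{2} - \frac{1}{6}\right) - 100\right)} = \frac{1}{-54875 + \left(\frac{4}{3} - 100\right)} = \frac{1}{-54875 - \frac{296}{3}} = \frac{1}{- \frac{164921}{3}} = - \frac{3}{164921}$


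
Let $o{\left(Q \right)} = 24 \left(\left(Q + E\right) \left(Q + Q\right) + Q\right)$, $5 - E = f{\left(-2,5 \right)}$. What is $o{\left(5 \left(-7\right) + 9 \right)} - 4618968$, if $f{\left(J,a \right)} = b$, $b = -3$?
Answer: $-4597128$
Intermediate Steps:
$f{\left(J,a \right)} = -3$
$E = 8$ ($E = 5 - -3 = 5 + 3 = 8$)
$o{\left(Q \right)} = 24 Q + 48 Q \left(8 + Q\right)$ ($o{\left(Q \right)} = 24 \left(\left(Q + 8\right) \left(Q + Q\right) + Q\right) = 24 \left(\left(8 + Q\right) 2 Q + Q\right) = 24 \left(2 Q \left(8 + Q\right) + Q\right) = 24 \left(Q + 2 Q \left(8 + Q\right)\right) = 24 Q + 48 Q \left(8 + Q\right)$)
$o{\left(5 \left(-7\right) + 9 \right)} - 4618968 = 24 \left(5 \left(-7\right) + 9\right) \left(17 + 2 \left(5 \left(-7\right) + 9\right)\right) - 4618968 = 24 \left(-35 + 9\right) \left(17 + 2 \left(-35 + 9\right)\right) - 4618968 = 24 \left(-26\right) \left(17 + 2 \left(-26\right)\right) - 4618968 = 24 \left(-26\right) \left(17 - 52\right) - 4618968 = 24 \left(-26\right) \left(-35\right) - 4618968 = 21840 - 4618968 = -4597128$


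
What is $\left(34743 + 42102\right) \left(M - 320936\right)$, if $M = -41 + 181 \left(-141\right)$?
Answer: $-26626638810$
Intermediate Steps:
$M = -25562$ ($M = -41 - 25521 = -25562$)
$\left(34743 + 42102\right) \left(M - 320936\right) = \left(34743 + 42102\right) \left(-25562 - 320936\right) = 76845 \left(-346498\right) = -26626638810$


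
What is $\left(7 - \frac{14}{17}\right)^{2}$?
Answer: $\frac{11025}{289} \approx 38.149$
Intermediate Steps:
$\left(7 - \frac{14}{17}\right)^{2} = \left(\frac{105}{17}\right)^{2} = \frac{11025}{289}$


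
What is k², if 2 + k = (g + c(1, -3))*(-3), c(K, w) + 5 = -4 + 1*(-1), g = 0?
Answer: 784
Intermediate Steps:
c(K, w) = -10 (c(K, w) = -5 + (-4 + 1*(-1)) = -5 + (-4 - 1) = -5 - 5 = -10)
k = 28 (k = -2 + (0 - 10)*(-3) = -2 - 10*(-3) = -2 + 30 = 28)
k² = 28² = 784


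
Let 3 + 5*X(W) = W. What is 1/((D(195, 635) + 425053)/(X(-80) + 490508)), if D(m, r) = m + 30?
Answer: 350351/303770 ≈ 1.1533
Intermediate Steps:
X(W) = -3/5 + W/5
D(m, r) = 30 + m
1/((D(195, 635) + 425053)/(X(-80) + 490508)) = 1/(((30 + 195) + 425053)/((-3/5 + (1/5)*(-80)) + 490508)) = 1/((225 + 425053)/((-3/5 - 16) + 490508)) = 1/(425278/(-83/5 + 490508)) = 1/(425278/(2452457/5)) = 1/(425278*(5/2452457)) = 1/(303770/350351) = 350351/303770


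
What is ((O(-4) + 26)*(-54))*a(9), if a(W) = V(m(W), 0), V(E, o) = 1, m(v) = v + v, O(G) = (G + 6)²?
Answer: -1620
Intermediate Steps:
O(G) = (6 + G)²
m(v) = 2*v
a(W) = 1
((O(-4) + 26)*(-54))*a(9) = (((6 - 4)² + 26)*(-54))*1 = ((2² + 26)*(-54))*1 = ((4 + 26)*(-54))*1 = (30*(-54))*1 = -1620*1 = -1620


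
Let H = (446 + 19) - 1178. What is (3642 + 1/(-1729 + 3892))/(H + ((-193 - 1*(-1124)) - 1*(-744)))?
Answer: 7877647/2080806 ≈ 3.7859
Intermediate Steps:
H = -713 (H = 465 - 1178 = -713)
(3642 + 1/(-1729 + 3892))/(H + ((-193 - 1*(-1124)) - 1*(-744))) = (3642 + 1/(-1729 + 3892))/(-713 + ((-193 - 1*(-1124)) - 1*(-744))) = (3642 + 1/2163)/(-713 + ((-193 + 1124) + 744)) = (3642 + 1/2163)/(-713 + (931 + 744)) = 7877647/(2163*(-713 + 1675)) = (7877647/2163)/962 = (7877647/2163)*(1/962) = 7877647/2080806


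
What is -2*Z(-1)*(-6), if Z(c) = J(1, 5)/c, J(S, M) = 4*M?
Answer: -240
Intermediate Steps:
Z(c) = 20/c (Z(c) = (4*5)/c = 20/c)
-2*Z(-1)*(-6) = -40/(-1)*(-6) = -40*(-1)*(-6) = -2*(-20)*(-6) = 40*(-6) = -240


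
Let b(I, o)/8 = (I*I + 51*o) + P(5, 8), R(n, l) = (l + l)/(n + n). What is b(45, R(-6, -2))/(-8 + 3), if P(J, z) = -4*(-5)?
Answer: -16496/5 ≈ -3299.2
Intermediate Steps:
P(J, z) = 20
R(n, l) = l/n (R(n, l) = (2*l)/((2*n)) = (2*l)*(1/(2*n)) = l/n)
b(I, o) = 160 + 8*I² + 408*o (b(I, o) = 8*((I*I + 51*o) + 20) = 8*((I² + 51*o) + 20) = 8*(20 + I² + 51*o) = 160 + 8*I² + 408*o)
b(45, R(-6, -2))/(-8 + 3) = (160 + 8*45² + 408*(-2/(-6)))/(-8 + 3) = (160 + 8*2025 + 408*(-2*(-⅙)))/(-5) = -(160 + 16200 + 408*(⅓))/5 = -(160 + 16200 + 136)/5 = -⅕*16496 = -16496/5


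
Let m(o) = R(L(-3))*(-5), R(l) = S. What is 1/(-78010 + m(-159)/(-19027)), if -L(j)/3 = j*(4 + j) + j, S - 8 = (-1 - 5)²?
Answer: -19027/1484296050 ≈ -1.2819e-5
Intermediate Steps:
S = 44 (S = 8 + (-1 - 5)² = 8 + (-6)² = 8 + 36 = 44)
L(j) = -3*j - 3*j*(4 + j) (L(j) = -3*(j*(4 + j) + j) = -3*(j + j*(4 + j)) = -3*j - 3*j*(4 + j))
R(l) = 44
m(o) = -220 (m(o) = 44*(-5) = -220)
1/(-78010 + m(-159)/(-19027)) = 1/(-78010 - 220/(-19027)) = 1/(-78010 - 220*(-1/19027)) = 1/(-78010 + 220/19027) = 1/(-1484296050/19027) = -19027/1484296050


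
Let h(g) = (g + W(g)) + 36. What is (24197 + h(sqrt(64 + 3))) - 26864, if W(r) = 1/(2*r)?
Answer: -2631 + 135*sqrt(67)/134 ≈ -2622.8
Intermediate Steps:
W(r) = 1/(2*r)
h(g) = 36 + g + 1/(2*g) (h(g) = (g + 1/(2*g)) + 36 = 36 + g + 1/(2*g))
(24197 + h(sqrt(64 + 3))) - 26864 = (24197 + (36 + sqrt(64 + 3) + 1/(2*(sqrt(64 + 3))))) - 26864 = (24197 + (36 + sqrt(67) + 1/(2*(sqrt(67))))) - 26864 = (24197 + (36 + sqrt(67) + (sqrt(67)/67)/2)) - 26864 = (24197 + (36 + sqrt(67) + sqrt(67)/134)) - 26864 = (24197 + (36 + 135*sqrt(67)/134)) - 26864 = (24233 + 135*sqrt(67)/134) - 26864 = -2631 + 135*sqrt(67)/134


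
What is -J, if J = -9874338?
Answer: 9874338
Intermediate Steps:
-J = -1*(-9874338) = 9874338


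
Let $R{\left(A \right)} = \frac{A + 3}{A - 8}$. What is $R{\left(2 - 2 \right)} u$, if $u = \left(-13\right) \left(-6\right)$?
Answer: $- \frac{117}{4} \approx -29.25$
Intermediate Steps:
$R{\left(A \right)} = \frac{3 + A}{-8 + A}$
$u = 78$
$R{\left(2 - 2 \right)} u = \frac{3 + \left(2 - 2\right)}{-8 + \left(2 - 2\right)} 78 = \frac{3 + 0}{-8 + 0} \cdot 78 = \frac{1}{-8} \cdot 3 \cdot 78 = \left(- \frac{1}{8}\right) 3 \cdot 78 = \left(- \frac{3}{8}\right) 78 = - \frac{117}{4}$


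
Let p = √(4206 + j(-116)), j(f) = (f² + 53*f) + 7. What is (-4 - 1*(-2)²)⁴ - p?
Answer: 4096 - √11521 ≈ 3988.7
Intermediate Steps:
j(f) = 7 + f² + 53*f
p = √11521 (p = √(4206 + (7 + (-116)² + 53*(-116))) = √(4206 + (7 + 13456 - 6148)) = √(4206 + 7315) = √11521 ≈ 107.34)
(-4 - 1*(-2)²)⁴ - p = (-4 - 1*(-2)²)⁴ - √11521 = (-4 - 1*4)⁴ - √11521 = (-4 - 4)⁴ - √11521 = (-8)⁴ - √11521 = 4096 - √11521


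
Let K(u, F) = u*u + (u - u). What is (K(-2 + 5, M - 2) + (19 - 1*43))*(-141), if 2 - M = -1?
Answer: 2115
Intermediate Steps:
M = 3 (M = 2 - 1*(-1) = 2 + 1 = 3)
K(u, F) = u² (K(u, F) = u² + 0 = u²)
(K(-2 + 5, M - 2) + (19 - 1*43))*(-141) = ((-2 + 5)² + (19 - 1*43))*(-141) = (3² + (19 - 43))*(-141) = (9 - 24)*(-141) = -15*(-141) = 2115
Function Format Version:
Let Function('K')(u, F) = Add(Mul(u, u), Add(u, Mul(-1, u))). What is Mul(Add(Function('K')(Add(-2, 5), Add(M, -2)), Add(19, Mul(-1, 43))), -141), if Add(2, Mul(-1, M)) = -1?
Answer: 2115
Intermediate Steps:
M = 3 (M = Add(2, Mul(-1, -1)) = Add(2, 1) = 3)
Function('K')(u, F) = Pow(u, 2) (Function('K')(u, F) = Add(Pow(u, 2), 0) = Pow(u, 2))
Mul(Add(Function('K')(Add(-2, 5), Add(M, -2)), Add(19, Mul(-1, 43))), -141) = Mul(Add(Pow(Add(-2, 5), 2), Add(19, Mul(-1, 43))), -141) = Mul(Add(Pow(3, 2), Add(19, -43)), -141) = Mul(Add(9, -24), -141) = Mul(-15, -141) = 2115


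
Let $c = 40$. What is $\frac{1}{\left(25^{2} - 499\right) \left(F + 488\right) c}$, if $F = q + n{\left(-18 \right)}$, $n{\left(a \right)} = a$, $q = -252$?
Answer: $\frac{1}{1098720} \approx 9.1015 \cdot 10^{-7}$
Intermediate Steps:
$F = -270$ ($F = -252 - 18 = -270$)
$\frac{1}{\left(25^{2} - 499\right) \left(F + 488\right) c} = \frac{1}{\left(25^{2} - 499\right) \left(-270 + 488\right) 40} = \frac{1}{\left(625 - 499\right) 218 \cdot 40} = \frac{1}{126 \cdot 218 \cdot 40} = \frac{1}{27468 \cdot 40} = \frac{1}{1098720}$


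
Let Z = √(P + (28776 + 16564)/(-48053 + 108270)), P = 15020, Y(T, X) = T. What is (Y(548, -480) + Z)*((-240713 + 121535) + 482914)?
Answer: 199327328 + 2182416*√1512959953210/60217 ≈ 2.4391e+8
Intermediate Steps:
Z = 6*√1512959953210/60217 (Z = √(15020 + (28776 + 16564)/(-48053 + 108270)) = √(15020 + 45340/60217) = √(904504680/60217) = 6*√1512959953210/60217 ≈ 122.56)
(Y(548, -480) + Z)*((-240713 + 121535) + 482914) = (548 + 6*√1512959953210/60217)*((-240713 + 121535) + 482914) = (548 + 6*√1512959953210/60217)*(-119178 + 482914) = (548 + 6*√1512959953210/60217)*363736 = 199327328 + 2182416*√1512959953210/60217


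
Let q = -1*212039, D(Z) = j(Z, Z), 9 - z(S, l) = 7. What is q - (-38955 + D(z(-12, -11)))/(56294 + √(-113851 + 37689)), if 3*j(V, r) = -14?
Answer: (-636117*√76162 + 35809453519*I)/(3*(√76162 - 56294*I)) ≈ -2.1204e+5 - 0.0033922*I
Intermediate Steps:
j(V, r) = -14/3 (j(V, r) = (⅓)*(-14) = -14/3)
z(S, l) = 2 (z(S, l) = 9 - 1*7 = 9 - 7 = 2)
D(Z) = -14/3
q = -212039
q - (-38955 + D(z(-12, -11)))/(56294 + √(-113851 + 37689)) = -212039 - (-38955 - 14/3)/(56294 + √(-113851 + 37689)) = -212039 - (-116879)/(3*(56294 + √(-76162))) = -212039 - (-116879)/(3*(56294 + I*√76162)) = -212039 + 116879/(3*(56294 + I*√76162))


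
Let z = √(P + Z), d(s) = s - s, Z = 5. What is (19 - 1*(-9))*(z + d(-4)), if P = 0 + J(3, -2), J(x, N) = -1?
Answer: 56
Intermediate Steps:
P = -1 (P = 0 - 1 = -1)
d(s) = 0
z = 2 (z = √(-1 + 5) = √4 = 2)
(19 - 1*(-9))*(z + d(-4)) = (19 - 1*(-9))*(2 + 0) = (19 + 9)*2 = 28*2 = 56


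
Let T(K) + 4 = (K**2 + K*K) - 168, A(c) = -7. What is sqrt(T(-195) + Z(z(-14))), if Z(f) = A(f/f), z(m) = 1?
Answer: sqrt(75871) ≈ 275.45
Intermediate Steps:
Z(f) = -7
T(K) = -172 + 2*K**2 (T(K) = -4 + ((K**2 + K*K) - 168) = -4 + ((K**2 + K**2) - 168) = -4 + (2*K**2 - 168) = -4 + (-168 + 2*K**2) = -172 + 2*K**2)
sqrt(T(-195) + Z(z(-14))) = sqrt((-172 + 2*(-195)**2) - 7) = sqrt((-172 + 2*38025) - 7) = sqrt((-172 + 76050) - 7) = sqrt(75878 - 7) = sqrt(75871)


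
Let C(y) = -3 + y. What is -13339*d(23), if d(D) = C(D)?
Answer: -266780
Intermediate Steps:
d(D) = -3 + D
-13339*d(23) = -13339*(-3 + 23) = -13339*20 = -266780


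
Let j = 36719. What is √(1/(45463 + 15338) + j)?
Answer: 4*√8483836830495/60801 ≈ 191.62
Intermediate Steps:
√(1/(45463 + 15338) + j) = √(1/(45463 + 15338) + 36719) = √(1/60801 + 36719) = √(2232551920/60801) = 4*√8483836830495/60801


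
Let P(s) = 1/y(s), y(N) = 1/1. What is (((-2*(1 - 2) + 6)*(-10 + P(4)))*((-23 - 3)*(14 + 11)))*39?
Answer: 1825200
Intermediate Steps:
y(N) = 1
P(s) = 1 (P(s) = 1/1 = 1)
(((-2*(1 - 2) + 6)*(-10 + P(4)))*((-23 - 3)*(14 + 11)))*39 = (((-2*(1 - 2) + 6)*(-10 + 1))*((-23 - 3)*(14 + 11)))*39 = (((-2*(-1) + 6)*(-9))*(-26*25))*39 = (((2 + 6)*(-9))*(-650))*39 = ((8*(-9))*(-650))*39 = -72*(-650)*39 = 46800*39 = 1825200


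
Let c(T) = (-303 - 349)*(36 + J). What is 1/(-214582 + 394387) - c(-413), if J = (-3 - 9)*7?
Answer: -5627177279/179805 ≈ -31296.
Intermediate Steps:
J = -84 (J = -12*7 = -84)
c(T) = 31296 (c(T) = (-303 - 349)*(36 - 84) = -652*(-48) = 31296)
1/(-214582 + 394387) - c(-413) = 1/(-214582 + 394387) - 1*31296 = 1/179805 - 31296 = -5627177279/179805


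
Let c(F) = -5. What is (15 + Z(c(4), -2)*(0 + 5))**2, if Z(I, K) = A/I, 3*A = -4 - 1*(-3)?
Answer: 2116/9 ≈ 235.11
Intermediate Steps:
A = -1/3 (A = (-4 - 1*(-3))/3 = (-4 + 3)/3 = (1/3)*(-1) = -1/3 ≈ -0.33333)
Z(I, K) = -1/(3*I)
(15 + Z(c(4), -2)*(0 + 5))**2 = (15 + (-1/3/(-5))*(0 + 5))**2 = (15 - 1/3*(-1/5)*5)**2 = (15 + (1/15)*5)**2 = (15 + 1/3)**2 = (46/3)**2 = 2116/9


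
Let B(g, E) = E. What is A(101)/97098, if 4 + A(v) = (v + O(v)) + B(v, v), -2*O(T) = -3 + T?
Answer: 149/97098 ≈ 0.0015345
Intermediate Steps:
O(T) = 3/2 - T/2 (O(T) = -(-3 + T)/2 = 3/2 - T/2)
A(v) = -5/2 + 3*v/2 (A(v) = -4 + ((v + (3/2 - v/2)) + v) = -4 + ((3/2 + v/2) + v) = -4 + (3/2 + 3*v/2) = -5/2 + 3*v/2)
A(101)/97098 = (-5/2 + (3/2)*101)/97098 = (-5/2 + 303/2)*(1/97098) = 149*(1/97098) = 149/97098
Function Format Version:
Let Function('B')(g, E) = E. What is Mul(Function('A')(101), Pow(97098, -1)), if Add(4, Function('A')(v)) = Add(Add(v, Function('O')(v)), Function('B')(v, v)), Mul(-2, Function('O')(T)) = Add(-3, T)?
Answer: Rational(149, 97098) ≈ 0.0015345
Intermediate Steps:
Function('O')(T) = Add(Rational(3, 2), Mul(Rational(-1, 2), T)) (Function('O')(T) = Mul(Rational(-1, 2), Add(-3, T)) = Add(Rational(3, 2), Mul(Rational(-1, 2), T)))
Function('A')(v) = Add(Rational(-5, 2), Mul(Rational(3, 2), v)) (Function('A')(v) = Add(-4, Add(Add(v, Add(Rational(3, 2), Mul(Rational(-1, 2), v))), v)) = Add(-4, Add(Add(Rational(3, 2), Mul(Rational(1, 2), v)), v)) = Add(-4, Add(Rational(3, 2), Mul(Rational(3, 2), v))) = Add(Rational(-5, 2), Mul(Rational(3, 2), v)))
Mul(Function('A')(101), Pow(97098, -1)) = Mul(Add(Rational(-5, 2), Mul(Rational(3, 2), 101)), Pow(97098, -1)) = Mul(Add(Rational(-5, 2), Rational(303, 2)), Rational(1, 97098)) = Mul(149, Rational(1, 97098)) = Rational(149, 97098)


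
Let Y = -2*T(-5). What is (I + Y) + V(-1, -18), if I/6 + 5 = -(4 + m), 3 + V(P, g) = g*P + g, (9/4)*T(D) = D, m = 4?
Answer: -689/9 ≈ -76.556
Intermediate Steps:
T(D) = 4*D/9
V(P, g) = -3 + g + P*g (V(P, g) = -3 + (g*P + g) = -3 + (P*g + g) = -3 + (g + P*g) = -3 + g + P*g)
I = -78 (I = -30 + 6*(-(4 + 4)) = -30 + 6*(-1*8) = -30 + 6*(-8) = -30 - 48 = -78)
Y = 40/9 (Y = -8*(-5)/9 = -2*(-20/9) = 40/9 ≈ 4.4444)
(I + Y) + V(-1, -18) = (-78 + 40/9) + (-3 - 18 - 1*(-18)) = -662/9 + (-3 - 18 + 18) = -662/9 - 3 = -689/9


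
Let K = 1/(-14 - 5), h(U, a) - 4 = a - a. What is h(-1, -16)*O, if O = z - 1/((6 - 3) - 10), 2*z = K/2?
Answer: 69/133 ≈ 0.51880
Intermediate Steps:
h(U, a) = 4 (h(U, a) = 4 + (a - a) = 4 + 0 = 4)
K = -1/19 (K = 1/(-19) = -1/19 ≈ -0.052632)
z = -1/76 (z = (-1/19/2)/2 = (-1/19*1/2)/2 = (1/2)*(-1/38) = -1/76 ≈ -0.013158)
O = 69/532 (O = -1/76 - 1/((6 - 3) - 10) = -1/76 - 1/(3 - 10) = -1/76 - 1/(-7) = -1/76 - 1*(-1/7) = -1/76 + 1/7 = 69/532 ≈ 0.12970)
h(-1, -16)*O = 4*(69/532) = 69/133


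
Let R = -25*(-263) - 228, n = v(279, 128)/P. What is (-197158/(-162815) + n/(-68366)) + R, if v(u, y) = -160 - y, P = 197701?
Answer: 6984974151073225889/1100305932671645 ≈ 6348.2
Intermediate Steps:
n = -288/197701 (n = (-160 - 1*128)/197701 = (-160 - 128)*(1/197701) = -288*1/197701 = -288/197701 ≈ -0.0014567)
R = 6347 (R = 6575 - 228 = 6347)
(-197158/(-162815) + n/(-68366)) + R = (-197158/(-162815) - 288/197701/(-68366)) + 6347 = (-197158*(-1/162815) - 288/197701*(-1/68366)) + 6347 = (197158/162815 + 144/6758013283) + 6347 = 1332396406295074/1100305932671645 + 6347 = 6984974151073225889/1100305932671645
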